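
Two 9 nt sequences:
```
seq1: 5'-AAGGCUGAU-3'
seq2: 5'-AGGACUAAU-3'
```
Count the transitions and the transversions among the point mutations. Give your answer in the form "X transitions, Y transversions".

Mismatches (1-based):
base 2: A→G (purine→purine, transition)
base 4: G→A (purine→purine, transition)
base 7: G→A (purine→purine, transition)

3 transitions, 0 transversions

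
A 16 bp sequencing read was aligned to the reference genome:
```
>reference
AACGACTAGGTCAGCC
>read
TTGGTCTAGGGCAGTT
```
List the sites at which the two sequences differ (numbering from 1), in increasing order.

Scanning 1-based: 1: A/T; 2: A/T; 3: C/G; 5: A/T; 11: T/G; 15: C/T; 16: C/T.

1, 2, 3, 5, 11, 15, 16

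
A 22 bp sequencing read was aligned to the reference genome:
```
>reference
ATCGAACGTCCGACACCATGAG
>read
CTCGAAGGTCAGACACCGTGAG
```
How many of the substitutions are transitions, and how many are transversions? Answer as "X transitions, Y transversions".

1 transition, 3 transversions

Transitions (purine↔purine or pyrimidine↔pyrimidine): 18 A→G.
Transversions (purine↔pyrimidine): 1 A→C, 7 C→G, 11 C→A.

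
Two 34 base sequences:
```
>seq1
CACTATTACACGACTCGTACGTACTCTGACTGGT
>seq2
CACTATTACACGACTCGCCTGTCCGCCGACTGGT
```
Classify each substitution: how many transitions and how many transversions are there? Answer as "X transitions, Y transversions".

3 transitions, 3 transversions

Mismatches (1-based):
site 18: T→C (pyrimidine→pyrimidine, transition)
site 19: A→C (purine→pyrimidine, transversion)
site 20: C→T (pyrimidine→pyrimidine, transition)
site 23: A→C (purine→pyrimidine, transversion)
site 25: T→G (pyrimidine→purine, transversion)
site 27: T→C (pyrimidine→pyrimidine, transition)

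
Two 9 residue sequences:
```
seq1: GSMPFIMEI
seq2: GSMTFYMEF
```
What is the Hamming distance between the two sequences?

3

Comparing position by position, 3 positions differ: 4 (P/T), 6 (I/Y), 9 (I/F).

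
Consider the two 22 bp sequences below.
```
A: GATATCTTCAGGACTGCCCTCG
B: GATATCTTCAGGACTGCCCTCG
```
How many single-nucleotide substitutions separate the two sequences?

0

The two sequences are identical at every position.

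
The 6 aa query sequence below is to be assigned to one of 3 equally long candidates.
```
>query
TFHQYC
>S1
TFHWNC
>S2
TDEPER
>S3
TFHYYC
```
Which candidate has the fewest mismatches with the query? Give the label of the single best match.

S3

Hamming distances to query — S1: 2; S2: 5; S3: 1.
Smallest is S3 with 1 mismatch.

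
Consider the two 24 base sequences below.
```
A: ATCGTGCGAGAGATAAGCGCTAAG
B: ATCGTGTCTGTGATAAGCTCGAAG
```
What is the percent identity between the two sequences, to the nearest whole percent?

6 positions differ (7, 8, 9, 11, 19, 21), so 18 of 24 match: 18/24 = 75%.

75%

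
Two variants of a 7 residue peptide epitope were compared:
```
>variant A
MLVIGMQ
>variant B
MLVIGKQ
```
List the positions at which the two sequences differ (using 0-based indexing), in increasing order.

5

Differences at position 5 (M→K).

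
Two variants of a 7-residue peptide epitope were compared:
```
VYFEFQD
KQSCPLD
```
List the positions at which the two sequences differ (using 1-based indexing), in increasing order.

1, 2, 3, 4, 5, 6

Scanning 1-based: 1: V/K; 2: Y/Q; 3: F/S; 4: E/C; 5: F/P; 6: Q/L.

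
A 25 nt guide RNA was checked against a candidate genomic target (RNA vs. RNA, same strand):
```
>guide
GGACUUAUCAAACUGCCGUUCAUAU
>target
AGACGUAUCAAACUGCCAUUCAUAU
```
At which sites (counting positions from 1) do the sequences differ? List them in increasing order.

Differences at site 1 (G→A), site 5 (U→G), site 18 (G→A).

1, 5, 18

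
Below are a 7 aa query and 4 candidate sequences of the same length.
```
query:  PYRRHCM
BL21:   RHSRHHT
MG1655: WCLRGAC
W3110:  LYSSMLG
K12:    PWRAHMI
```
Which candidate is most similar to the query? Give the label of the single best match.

K12

Hamming distances to query — BL21: 5; MG1655: 6; W3110: 6; K12: 4.
Smallest is K12 with 4 mismatches.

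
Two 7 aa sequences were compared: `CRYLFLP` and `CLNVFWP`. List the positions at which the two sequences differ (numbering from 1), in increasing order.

Scanning 1-based: 2: R/L; 3: Y/N; 4: L/V; 6: L/W.

2, 3, 4, 6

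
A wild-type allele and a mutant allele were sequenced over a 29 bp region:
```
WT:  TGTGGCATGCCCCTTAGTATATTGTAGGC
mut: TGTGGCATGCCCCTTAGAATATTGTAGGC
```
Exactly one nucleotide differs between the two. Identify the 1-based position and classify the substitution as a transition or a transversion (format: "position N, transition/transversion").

position 18, transversion

Position 18 changes T→A. T is a pyrimidine and A is a purine, so this is a transversion.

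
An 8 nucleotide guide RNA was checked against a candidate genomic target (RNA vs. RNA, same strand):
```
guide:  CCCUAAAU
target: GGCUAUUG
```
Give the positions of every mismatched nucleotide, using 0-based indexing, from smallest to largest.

0, 1, 5, 6, 7

Scanning 0-based: 0: C/G; 1: C/G; 5: A/U; 6: A/U; 7: U/G.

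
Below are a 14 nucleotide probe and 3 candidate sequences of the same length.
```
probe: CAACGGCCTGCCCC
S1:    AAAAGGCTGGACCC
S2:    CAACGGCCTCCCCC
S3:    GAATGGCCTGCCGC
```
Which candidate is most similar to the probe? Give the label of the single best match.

S2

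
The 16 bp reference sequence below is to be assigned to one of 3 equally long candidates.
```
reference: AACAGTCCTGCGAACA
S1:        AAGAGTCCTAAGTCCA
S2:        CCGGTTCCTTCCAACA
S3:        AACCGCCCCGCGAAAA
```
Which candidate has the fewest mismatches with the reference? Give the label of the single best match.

S3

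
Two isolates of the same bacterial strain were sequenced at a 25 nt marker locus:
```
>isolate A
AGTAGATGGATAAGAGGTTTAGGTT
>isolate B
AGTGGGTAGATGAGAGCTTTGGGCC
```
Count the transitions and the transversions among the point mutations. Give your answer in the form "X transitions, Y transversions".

7 transitions, 1 transversion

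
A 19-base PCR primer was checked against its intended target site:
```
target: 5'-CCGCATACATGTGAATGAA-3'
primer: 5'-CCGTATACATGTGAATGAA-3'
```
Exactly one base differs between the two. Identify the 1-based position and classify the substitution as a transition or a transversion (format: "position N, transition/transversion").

position 4, transition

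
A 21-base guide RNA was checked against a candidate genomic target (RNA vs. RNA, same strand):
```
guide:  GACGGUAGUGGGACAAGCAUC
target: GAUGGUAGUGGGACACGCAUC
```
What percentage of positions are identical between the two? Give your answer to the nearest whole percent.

90%

2 positions differ (3, 16), so 19 of 21 match: 19/21 = 90.48%.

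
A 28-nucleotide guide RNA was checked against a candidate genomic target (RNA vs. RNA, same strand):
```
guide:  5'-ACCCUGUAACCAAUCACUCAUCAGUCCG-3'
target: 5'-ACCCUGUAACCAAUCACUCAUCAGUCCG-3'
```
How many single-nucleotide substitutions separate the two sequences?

0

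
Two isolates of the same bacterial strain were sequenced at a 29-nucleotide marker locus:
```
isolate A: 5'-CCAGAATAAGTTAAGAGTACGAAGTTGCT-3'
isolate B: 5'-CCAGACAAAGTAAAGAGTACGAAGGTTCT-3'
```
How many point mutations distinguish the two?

5

The sequences differ at bases 6, 7, 12, 25, 27 (1-based) — 5 in total.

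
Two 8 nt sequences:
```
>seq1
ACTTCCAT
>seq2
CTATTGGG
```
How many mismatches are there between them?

Mismatches (1-based): position 1: A→C; position 2: C→T; position 3: T→A; position 5: C→T; position 6: C→G; position 7: A→G; position 8: T→G.

7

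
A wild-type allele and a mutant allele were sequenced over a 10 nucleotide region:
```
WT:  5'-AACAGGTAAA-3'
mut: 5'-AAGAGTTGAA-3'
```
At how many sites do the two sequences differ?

3

The sequences differ at sites 3, 6, 8 (1-based) — 3 in total.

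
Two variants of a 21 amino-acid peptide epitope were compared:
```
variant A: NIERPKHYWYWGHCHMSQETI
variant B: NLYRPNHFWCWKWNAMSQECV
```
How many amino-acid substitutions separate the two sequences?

11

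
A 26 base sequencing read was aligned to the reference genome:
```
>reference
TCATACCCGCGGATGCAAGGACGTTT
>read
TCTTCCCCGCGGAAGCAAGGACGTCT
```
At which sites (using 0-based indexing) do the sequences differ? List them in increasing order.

2, 4, 13, 24

Differences at site 2 (A→T), site 4 (A→C), site 13 (T→A), site 24 (T→C).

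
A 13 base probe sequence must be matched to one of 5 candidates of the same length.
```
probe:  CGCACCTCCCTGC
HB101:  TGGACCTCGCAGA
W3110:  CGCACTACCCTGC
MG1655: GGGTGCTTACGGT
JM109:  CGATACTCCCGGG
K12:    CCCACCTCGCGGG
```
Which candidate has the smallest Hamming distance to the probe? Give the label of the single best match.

W3110

Hamming distances to probe — HB101: 5; W3110: 2; MG1655: 8; JM109: 5; K12: 4.
Smallest is W3110 with 2 mismatches.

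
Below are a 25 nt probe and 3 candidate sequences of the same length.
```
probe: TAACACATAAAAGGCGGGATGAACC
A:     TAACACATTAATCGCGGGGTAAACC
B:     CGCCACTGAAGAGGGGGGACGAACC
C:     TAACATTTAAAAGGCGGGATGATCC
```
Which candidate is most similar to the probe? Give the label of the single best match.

Hamming distances to probe — A: 5; B: 8; C: 3.
Smallest is C with 3 mismatches.

C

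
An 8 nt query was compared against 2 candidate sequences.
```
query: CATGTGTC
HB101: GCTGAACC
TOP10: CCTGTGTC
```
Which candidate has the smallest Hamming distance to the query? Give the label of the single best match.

TOP10

Hamming distances to query — HB101: 5; TOP10: 1.
Smallest is TOP10 with 1 mismatch.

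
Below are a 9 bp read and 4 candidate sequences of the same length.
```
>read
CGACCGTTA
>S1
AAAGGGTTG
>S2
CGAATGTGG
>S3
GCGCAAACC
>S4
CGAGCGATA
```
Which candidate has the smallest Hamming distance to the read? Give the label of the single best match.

Hamming distances to read — S1: 5; S2: 4; S3: 8; S4: 2.
Smallest is S4 with 2 mismatches.

S4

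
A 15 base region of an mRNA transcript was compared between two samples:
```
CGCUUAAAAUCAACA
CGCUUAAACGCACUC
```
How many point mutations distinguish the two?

5

The sequences differ at sites 9, 10, 13, 14, 15 (1-based) — 5 in total.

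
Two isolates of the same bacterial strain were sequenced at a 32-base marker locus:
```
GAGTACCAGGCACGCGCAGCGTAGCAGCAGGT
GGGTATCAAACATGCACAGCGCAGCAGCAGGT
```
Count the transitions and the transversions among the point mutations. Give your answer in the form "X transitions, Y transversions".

7 transitions, 0 transversions

Transitions (purine↔purine or pyrimidine↔pyrimidine): 2 A→G, 6 C→T, 9 G→A, 10 G→A, 13 C→T, 16 G→A, 22 T→C.
Transversions (purine↔pyrimidine): none.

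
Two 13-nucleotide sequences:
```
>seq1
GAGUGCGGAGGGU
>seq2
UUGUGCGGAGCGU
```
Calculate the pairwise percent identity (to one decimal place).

76.9%

Mismatches at positions 1, 2, 11 (1-based): 3 of 13.
Identical positions: 10/13 = 76.92% → 76.9%.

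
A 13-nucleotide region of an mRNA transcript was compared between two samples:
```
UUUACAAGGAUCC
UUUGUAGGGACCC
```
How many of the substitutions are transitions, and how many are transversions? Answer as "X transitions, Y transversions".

4 transitions, 0 transversions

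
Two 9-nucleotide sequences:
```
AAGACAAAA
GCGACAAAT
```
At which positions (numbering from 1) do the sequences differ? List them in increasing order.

1, 2, 9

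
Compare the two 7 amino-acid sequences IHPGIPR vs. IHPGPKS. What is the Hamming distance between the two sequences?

The sequences differ at positions 5, 6, 7 (1-based) — 3 in total.

3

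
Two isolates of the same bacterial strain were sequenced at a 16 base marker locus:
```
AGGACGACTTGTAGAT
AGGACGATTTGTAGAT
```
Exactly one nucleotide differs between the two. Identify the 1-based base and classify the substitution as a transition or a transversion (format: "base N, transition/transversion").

Base 8 changes C→T. C is a pyrimidine and T is a pyrimidine, so this is a transition.

base 8, transition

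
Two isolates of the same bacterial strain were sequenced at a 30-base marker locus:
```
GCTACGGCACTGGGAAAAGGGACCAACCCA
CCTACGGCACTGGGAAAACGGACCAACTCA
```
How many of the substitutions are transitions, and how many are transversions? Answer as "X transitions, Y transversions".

Mismatches (1-based):
base 1: G→C (purine→pyrimidine, transversion)
base 19: G→C (purine→pyrimidine, transversion)
base 28: C→T (pyrimidine→pyrimidine, transition)

1 transition, 2 transversions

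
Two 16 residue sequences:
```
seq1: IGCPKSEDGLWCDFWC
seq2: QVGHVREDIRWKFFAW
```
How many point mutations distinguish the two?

The sequences differ at positions 1, 2, 3, 4, 5, 6, 9, 10, 12, 13, 15, 16 (1-based) — 12 in total.

12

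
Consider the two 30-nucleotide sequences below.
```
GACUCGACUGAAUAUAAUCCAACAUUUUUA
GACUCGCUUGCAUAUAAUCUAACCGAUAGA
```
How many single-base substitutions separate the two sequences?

Comparing position by position, 9 bases differ: 7 (A/C), 8 (C/U), 11 (A/C), 20 (C/U), 24 (A/C), 25 (U/G), 26 (U/A), 28 (U/A), 29 (U/G).

9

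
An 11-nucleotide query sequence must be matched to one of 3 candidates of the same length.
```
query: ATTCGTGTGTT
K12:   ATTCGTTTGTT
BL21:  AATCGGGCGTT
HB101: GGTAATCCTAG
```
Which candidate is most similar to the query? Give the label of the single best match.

K12

Hamming distances to query — K12: 1; BL21: 3; HB101: 9.
Smallest is K12 with 1 mismatch.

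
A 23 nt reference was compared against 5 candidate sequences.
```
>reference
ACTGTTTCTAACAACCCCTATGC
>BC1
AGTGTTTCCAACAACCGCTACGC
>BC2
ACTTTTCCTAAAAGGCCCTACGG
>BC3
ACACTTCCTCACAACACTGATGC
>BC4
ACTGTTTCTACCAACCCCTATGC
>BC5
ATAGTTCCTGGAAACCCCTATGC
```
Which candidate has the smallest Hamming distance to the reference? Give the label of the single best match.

BC4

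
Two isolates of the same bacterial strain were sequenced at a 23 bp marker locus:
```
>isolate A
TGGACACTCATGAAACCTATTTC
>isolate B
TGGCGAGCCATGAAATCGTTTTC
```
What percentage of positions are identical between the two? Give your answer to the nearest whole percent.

7 positions differ (4, 5, 7, 8, 16, 18, 19), so 16 of 23 match: 16/23 = 69.57%.

70%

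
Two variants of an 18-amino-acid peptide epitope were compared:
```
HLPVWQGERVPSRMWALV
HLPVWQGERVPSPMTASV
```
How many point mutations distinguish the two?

Comparing position by position, 3 positions differ: 13 (R/P), 15 (W/T), 17 (L/S).

3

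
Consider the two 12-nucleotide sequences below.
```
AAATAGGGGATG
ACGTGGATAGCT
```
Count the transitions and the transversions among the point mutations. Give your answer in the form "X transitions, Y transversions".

Mismatches (1-based):
base 2: A→C (purine→pyrimidine, transversion)
base 3: A→G (purine→purine, transition)
base 5: A→G (purine→purine, transition)
base 7: G→A (purine→purine, transition)
base 8: G→T (purine→pyrimidine, transversion)
base 9: G→A (purine→purine, transition)
base 10: A→G (purine→purine, transition)
base 11: T→C (pyrimidine→pyrimidine, transition)
base 12: G→T (purine→pyrimidine, transversion)

6 transitions, 3 transversions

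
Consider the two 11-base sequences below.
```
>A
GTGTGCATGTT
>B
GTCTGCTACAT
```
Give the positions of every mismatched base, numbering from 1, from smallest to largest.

Differences at position 3 (G→C), position 7 (A→T), position 8 (T→A), position 9 (G→C), position 10 (T→A).

3, 7, 8, 9, 10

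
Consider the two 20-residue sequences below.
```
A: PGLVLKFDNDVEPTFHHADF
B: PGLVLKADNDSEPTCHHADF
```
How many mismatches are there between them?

3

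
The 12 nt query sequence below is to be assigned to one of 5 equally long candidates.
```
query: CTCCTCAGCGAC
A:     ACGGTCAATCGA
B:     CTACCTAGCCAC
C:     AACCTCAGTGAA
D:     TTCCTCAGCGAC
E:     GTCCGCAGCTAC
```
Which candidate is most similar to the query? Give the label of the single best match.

D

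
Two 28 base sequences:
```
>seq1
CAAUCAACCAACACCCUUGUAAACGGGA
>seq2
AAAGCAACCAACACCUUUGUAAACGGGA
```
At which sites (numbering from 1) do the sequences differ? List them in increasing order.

1, 4, 16

Scanning 1-based: 1: C/A; 4: U/G; 16: C/U.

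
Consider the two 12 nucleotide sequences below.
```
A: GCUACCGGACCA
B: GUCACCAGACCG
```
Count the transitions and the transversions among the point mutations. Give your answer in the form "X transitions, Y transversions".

4 transitions, 0 transversions

Mismatches (1-based):
position 2: C→U (pyrimidine→pyrimidine, transition)
position 3: U→C (pyrimidine→pyrimidine, transition)
position 7: G→A (purine→purine, transition)
position 12: A→G (purine→purine, transition)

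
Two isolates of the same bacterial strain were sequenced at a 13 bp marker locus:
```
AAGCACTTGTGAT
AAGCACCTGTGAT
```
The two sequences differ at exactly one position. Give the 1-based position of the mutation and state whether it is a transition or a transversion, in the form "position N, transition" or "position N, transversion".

The sequences differ only at position 7: T→C (pyrimidine→pyrimidine), a transition.

position 7, transition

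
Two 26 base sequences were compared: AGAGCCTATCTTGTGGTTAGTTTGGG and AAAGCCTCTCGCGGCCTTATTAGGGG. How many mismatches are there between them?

Comparing position by position, 10 bases differ: 2 (G/A), 8 (A/C), 11 (T/G), 12 (T/C), 14 (T/G), 15 (G/C), 16 (G/C), 20 (G/T), 22 (T/A), 23 (T/G).

10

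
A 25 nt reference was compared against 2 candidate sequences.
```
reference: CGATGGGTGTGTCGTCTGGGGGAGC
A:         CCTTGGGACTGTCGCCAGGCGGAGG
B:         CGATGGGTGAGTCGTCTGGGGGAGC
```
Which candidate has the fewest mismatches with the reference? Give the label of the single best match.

B

Hamming distances to reference — A: 8; B: 1.
Smallest is B with 1 mismatch.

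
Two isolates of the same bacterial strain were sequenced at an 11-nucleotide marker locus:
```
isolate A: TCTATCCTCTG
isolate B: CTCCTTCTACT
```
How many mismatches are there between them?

The sequences differ at positions 1, 2, 3, 4, 6, 9, 10, 11 (1-based) — 8 in total.

8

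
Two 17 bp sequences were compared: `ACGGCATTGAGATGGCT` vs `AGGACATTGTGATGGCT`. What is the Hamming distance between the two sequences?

The sequences differ at positions 2, 4, 10 (1-based) — 3 in total.

3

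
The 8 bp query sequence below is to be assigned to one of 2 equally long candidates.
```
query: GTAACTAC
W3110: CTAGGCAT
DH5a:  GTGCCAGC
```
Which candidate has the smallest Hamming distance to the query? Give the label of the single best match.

DH5a

Hamming distances to query — W3110: 5; DH5a: 4.
Smallest is DH5a with 4 mismatches.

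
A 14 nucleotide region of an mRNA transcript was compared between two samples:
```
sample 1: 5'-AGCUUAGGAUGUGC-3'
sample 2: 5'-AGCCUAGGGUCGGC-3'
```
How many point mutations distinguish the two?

4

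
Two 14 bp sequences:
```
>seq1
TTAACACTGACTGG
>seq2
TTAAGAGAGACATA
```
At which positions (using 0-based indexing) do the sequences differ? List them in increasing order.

Scanning 0-based: 4: C/G; 6: C/G; 7: T/A; 11: T/A; 12: G/T; 13: G/A.

4, 6, 7, 11, 12, 13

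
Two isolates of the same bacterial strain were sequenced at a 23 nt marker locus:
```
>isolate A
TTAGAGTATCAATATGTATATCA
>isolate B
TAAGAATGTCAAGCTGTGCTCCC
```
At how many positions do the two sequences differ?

Comparing position by position, 10 positions differ: 2 (T/A), 6 (G/A), 8 (A/G), 13 (T/G), 14 (A/C), 18 (A/G), 19 (T/C), 20 (A/T), 21 (T/C), 23 (A/C).

10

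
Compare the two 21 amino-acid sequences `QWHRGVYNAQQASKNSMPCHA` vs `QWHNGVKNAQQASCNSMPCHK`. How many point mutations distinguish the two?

4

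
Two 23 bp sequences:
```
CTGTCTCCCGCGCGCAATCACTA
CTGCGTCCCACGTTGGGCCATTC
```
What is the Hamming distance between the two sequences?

Comparing position by position, 11 sites differ: 4 (T/C), 5 (C/G), 10 (G/A), 13 (C/T), 14 (G/T), 15 (C/G), 16 (A/G), 17 (A/G), 18 (T/C), 21 (C/T), 23 (A/C).

11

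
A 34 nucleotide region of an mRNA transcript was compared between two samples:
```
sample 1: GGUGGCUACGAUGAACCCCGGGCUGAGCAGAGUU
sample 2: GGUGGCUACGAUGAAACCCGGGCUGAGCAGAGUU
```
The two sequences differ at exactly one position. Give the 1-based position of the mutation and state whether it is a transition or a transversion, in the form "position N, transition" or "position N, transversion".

position 16, transversion

Position 16 changes C→A. C is a pyrimidine and A is a purine, so this is a transversion.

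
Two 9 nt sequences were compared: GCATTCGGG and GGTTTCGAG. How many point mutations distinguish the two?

Mismatches (1-based): base 2: C→G; base 3: A→T; base 8: G→A.

3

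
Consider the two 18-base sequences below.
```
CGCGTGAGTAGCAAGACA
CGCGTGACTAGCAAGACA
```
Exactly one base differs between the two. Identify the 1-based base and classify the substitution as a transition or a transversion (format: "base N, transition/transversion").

base 8, transversion

The sequences differ only at base 8: G→C (purine→pyrimidine), a transversion.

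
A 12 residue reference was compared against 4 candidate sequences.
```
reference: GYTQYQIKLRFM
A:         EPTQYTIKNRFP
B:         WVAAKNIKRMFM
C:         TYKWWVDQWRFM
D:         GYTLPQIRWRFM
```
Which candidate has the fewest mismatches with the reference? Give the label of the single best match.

D

A differs at 5 residues; B differs at 8 residues; C differs at 8 residues; D differs at 4 residues. The closest is D.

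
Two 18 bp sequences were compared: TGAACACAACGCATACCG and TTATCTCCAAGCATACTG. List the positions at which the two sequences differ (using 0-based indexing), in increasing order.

1, 3, 5, 7, 9, 16

Differences at position 1 (G→T), position 3 (A→T), position 5 (A→T), position 7 (A→C), position 9 (C→A), position 16 (C→T).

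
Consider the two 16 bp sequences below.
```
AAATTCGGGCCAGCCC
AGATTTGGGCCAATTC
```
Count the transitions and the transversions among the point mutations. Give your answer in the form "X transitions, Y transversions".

Transitions (purine↔purine or pyrimidine↔pyrimidine): 2 A→G, 6 C→T, 13 G→A, 14 C→T, 15 C→T.
Transversions (purine↔pyrimidine): none.

5 transitions, 0 transversions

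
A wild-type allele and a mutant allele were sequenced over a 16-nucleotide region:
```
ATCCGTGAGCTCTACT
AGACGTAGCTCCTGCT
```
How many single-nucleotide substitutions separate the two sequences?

Comparing position by position, 8 sites differ: 2 (T/G), 3 (C/A), 7 (G/A), 8 (A/G), 9 (G/C), 10 (C/T), 11 (T/C), 14 (A/G).

8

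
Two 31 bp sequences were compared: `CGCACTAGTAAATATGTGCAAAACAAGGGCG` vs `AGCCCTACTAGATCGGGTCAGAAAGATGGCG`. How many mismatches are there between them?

Comparing position by position, 12 bases differ: 1 (C/A), 4 (A/C), 8 (G/C), 11 (A/G), 14 (A/C), 15 (T/G), 17 (T/G), 18 (G/T), 21 (A/G), 24 (C/A), 25 (A/G), 27 (G/T).

12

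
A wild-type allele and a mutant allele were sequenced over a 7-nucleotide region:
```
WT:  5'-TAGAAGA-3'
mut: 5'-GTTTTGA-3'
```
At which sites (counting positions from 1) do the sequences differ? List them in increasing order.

1, 2, 3, 4, 5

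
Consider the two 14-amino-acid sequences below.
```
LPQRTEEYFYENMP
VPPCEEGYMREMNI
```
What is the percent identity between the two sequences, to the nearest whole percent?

10 positions differ (1, 3, 4, 5, 7, 9, 10, 12, 13, 14), so 4 of 14 match: 4/14 = 28.57%.

29%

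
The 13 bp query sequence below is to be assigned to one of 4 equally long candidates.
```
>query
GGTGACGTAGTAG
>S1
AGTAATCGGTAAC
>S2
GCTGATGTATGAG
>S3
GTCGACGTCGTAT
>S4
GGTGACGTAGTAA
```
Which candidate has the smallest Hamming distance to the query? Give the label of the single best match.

S4

S1 differs at 9 sites; S2 differs at 4 sites; S3 differs at 4 sites; S4 differs at 1 site. The closest is S4.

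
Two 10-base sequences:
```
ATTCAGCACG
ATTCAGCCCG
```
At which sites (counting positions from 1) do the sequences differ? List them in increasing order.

Scanning 1-based: 8: A/C.

8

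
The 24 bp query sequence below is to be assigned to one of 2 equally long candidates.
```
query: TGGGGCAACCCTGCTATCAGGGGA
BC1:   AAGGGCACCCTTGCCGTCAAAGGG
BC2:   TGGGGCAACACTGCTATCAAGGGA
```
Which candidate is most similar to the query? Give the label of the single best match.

BC2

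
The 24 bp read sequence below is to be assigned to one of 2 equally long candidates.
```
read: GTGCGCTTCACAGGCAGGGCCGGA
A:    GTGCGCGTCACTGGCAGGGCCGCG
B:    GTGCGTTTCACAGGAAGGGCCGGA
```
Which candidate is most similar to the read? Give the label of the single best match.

Hamming distances to read — A: 4; B: 2.
Smallest is B with 2 mismatches.

B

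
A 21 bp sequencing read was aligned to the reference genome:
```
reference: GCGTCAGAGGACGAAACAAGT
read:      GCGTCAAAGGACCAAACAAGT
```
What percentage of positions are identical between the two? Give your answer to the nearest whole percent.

90%

2 positions differ (7, 13), so 19 of 21 match: 19/21 = 90.48%.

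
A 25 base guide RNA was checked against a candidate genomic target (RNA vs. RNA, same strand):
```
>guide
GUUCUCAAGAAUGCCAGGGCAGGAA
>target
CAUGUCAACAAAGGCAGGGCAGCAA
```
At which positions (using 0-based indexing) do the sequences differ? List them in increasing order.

0, 1, 3, 8, 11, 13, 22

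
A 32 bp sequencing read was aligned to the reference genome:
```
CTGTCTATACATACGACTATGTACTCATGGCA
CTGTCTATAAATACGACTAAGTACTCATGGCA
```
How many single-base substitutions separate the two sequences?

2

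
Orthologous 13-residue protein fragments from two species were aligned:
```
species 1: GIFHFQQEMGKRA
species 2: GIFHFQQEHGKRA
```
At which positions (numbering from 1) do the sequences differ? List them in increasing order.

9

Scanning 1-based: 9: M/H.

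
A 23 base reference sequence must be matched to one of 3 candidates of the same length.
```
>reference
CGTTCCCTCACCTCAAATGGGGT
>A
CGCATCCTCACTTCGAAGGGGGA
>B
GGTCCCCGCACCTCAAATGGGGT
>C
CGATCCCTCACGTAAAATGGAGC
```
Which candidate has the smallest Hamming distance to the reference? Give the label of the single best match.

B

A differs at 7 sites; B differs at 3 sites; C differs at 5 sites. The closest is B.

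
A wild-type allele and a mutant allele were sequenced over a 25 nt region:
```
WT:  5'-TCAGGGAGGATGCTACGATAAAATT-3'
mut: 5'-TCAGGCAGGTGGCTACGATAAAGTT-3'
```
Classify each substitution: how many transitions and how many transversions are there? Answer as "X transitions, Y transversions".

Mismatches (1-based):
site 6: G→C (purine→pyrimidine, transversion)
site 10: A→T (purine→pyrimidine, transversion)
site 11: T→G (pyrimidine→purine, transversion)
site 23: A→G (purine→purine, transition)

1 transition, 3 transversions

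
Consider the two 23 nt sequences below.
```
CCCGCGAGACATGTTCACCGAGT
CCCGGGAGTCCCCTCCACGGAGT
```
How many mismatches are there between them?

Comparing position by position, 7 positions differ: 5 (C/G), 9 (A/T), 11 (A/C), 12 (T/C), 13 (G/C), 15 (T/C), 19 (C/G).

7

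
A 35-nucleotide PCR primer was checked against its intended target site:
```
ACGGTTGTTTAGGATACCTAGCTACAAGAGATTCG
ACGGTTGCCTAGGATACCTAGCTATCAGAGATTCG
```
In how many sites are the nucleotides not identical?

4

Mismatches (1-based): site 8: T→C; site 9: T→C; site 25: C→T; site 26: A→C.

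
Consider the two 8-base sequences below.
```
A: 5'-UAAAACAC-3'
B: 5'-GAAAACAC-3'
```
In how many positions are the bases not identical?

Comparing position by position, 1 position differs: 1 (U/G).

1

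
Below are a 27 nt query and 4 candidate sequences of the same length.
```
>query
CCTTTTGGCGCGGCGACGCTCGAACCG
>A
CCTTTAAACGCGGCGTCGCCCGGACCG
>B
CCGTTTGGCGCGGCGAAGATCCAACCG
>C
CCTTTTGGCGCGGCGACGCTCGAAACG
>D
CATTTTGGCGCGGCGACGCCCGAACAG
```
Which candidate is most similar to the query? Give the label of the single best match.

Hamming distances to query — A: 6; B: 4; C: 1; D: 3.
Smallest is C with 1 mismatch.

C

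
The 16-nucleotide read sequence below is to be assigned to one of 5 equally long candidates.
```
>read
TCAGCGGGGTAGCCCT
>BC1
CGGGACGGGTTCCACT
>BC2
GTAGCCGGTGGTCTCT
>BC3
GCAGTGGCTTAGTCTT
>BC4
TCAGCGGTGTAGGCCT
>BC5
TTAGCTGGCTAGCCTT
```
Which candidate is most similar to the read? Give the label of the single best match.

BC1 differs at 8 bases; BC2 differs at 8 bases; BC3 differs at 6 bases; BC4 differs at 2 bases; BC5 differs at 4 bases. The closest is BC4.

BC4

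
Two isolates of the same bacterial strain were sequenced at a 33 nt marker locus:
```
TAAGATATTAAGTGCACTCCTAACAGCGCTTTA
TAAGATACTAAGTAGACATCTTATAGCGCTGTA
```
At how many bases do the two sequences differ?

8

Comparing position by position, 8 bases differ: 8 (T/C), 14 (G/A), 15 (C/G), 18 (T/A), 19 (C/T), 22 (A/T), 24 (C/T), 31 (T/G).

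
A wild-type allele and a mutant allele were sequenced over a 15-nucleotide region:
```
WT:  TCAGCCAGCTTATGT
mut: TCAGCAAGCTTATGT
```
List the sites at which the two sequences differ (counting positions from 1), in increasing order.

Differences at site 6 (C→A).

6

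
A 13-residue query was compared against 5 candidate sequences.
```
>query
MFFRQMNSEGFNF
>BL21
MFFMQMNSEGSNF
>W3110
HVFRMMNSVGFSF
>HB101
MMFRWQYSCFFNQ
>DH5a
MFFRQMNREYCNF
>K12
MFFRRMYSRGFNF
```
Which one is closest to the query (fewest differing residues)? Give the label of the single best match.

BL21

Hamming distances to query — BL21: 2; W3110: 5; HB101: 7; DH5a: 3; K12: 3.
Smallest is BL21 with 2 mismatches.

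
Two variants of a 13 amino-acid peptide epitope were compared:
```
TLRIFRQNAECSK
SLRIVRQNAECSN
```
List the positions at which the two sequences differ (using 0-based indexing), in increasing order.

0, 4, 12

Scanning 0-based: 0: T/S; 4: F/V; 12: K/N.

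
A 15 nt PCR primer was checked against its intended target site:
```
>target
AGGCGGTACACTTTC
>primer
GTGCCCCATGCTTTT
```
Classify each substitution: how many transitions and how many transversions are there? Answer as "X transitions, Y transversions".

Transitions (purine↔purine or pyrimidine↔pyrimidine): 1 A→G, 7 T→C, 9 C→T, 10 A→G, 15 C→T.
Transversions (purine↔pyrimidine): 2 G→T, 5 G→C, 6 G→C.

5 transitions, 3 transversions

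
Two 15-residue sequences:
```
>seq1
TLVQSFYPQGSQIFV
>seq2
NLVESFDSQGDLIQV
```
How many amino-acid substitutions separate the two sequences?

7

Comparing position by position, 7 residues differ: 1 (T/N), 4 (Q/E), 7 (Y/D), 8 (P/S), 11 (S/D), 12 (Q/L), 14 (F/Q).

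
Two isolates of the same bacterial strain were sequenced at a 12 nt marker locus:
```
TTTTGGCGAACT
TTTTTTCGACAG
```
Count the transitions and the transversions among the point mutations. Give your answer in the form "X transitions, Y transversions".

0 transitions, 5 transversions

Mismatches (1-based):
site 5: G→T (purine→pyrimidine, transversion)
site 6: G→T (purine→pyrimidine, transversion)
site 10: A→C (purine→pyrimidine, transversion)
site 11: C→A (pyrimidine→purine, transversion)
site 12: T→G (pyrimidine→purine, transversion)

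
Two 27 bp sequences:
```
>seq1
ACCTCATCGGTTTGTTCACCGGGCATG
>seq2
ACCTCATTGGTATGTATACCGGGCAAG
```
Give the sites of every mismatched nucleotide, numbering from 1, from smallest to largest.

8, 12, 16, 17, 26

Differences at site 8 (C→T), site 12 (T→A), site 16 (T→A), site 17 (C→T), site 26 (T→A).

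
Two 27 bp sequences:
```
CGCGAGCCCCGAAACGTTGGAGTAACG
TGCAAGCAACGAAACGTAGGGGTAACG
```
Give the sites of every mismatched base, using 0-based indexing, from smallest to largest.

Differences at site 0 (C→T), site 3 (G→A), site 7 (C→A), site 8 (C→A), site 17 (T→A), site 20 (A→G).

0, 3, 7, 8, 17, 20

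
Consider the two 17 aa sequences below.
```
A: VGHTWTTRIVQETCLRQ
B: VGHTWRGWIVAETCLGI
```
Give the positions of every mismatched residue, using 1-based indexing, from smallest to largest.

6, 7, 8, 11, 16, 17

Differences at position 6 (T→R), position 7 (T→G), position 8 (R→W), position 11 (Q→A), position 16 (R→G), position 17 (Q→I).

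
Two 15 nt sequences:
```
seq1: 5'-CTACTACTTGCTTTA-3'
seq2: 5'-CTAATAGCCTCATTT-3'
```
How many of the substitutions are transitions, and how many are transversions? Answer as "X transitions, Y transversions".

Transitions (purine↔purine or pyrimidine↔pyrimidine): 8 T→C, 9 T→C.
Transversions (purine↔pyrimidine): 4 C→A, 7 C→G, 10 G→T, 12 T→A, 15 A→T.

2 transitions, 5 transversions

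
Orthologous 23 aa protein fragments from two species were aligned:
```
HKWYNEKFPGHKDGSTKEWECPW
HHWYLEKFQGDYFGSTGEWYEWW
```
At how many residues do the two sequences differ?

The sequences differ at residues 2, 5, 9, 11, 12, 13, 17, 20, 21, 22 (1-based) — 10 in total.

10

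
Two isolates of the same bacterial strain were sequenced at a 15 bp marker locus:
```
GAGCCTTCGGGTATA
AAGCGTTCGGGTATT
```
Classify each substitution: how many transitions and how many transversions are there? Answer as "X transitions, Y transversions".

1 transition, 2 transversions

Transitions (purine↔purine or pyrimidine↔pyrimidine): 1 G→A.
Transversions (purine↔pyrimidine): 5 C→G, 15 A→T.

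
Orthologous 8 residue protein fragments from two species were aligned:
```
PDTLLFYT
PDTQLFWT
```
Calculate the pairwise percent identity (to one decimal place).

75.0%

2 positions differ (4, 7), so 6 of 8 match: 6/8 = 75%.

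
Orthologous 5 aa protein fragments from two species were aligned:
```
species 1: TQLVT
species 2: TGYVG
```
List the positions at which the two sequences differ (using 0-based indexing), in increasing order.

1, 2, 4

Differences at position 1 (Q→G), position 2 (L→Y), position 4 (T→G).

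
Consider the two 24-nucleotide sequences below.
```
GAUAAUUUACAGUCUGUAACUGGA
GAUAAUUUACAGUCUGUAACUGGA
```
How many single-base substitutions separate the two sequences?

The two sequences are identical at every position.

0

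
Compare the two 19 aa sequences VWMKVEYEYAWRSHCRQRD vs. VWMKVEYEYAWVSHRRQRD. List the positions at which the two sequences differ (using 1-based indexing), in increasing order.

12, 15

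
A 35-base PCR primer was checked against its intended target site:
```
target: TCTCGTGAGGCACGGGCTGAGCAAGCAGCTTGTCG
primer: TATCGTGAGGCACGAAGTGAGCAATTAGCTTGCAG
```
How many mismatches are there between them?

8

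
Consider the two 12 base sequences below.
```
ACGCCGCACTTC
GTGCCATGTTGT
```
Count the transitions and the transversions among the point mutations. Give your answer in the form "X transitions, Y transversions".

7 transitions, 1 transversion

Mismatches (1-based):
position 1: A→G (purine→purine, transition)
position 2: C→T (pyrimidine→pyrimidine, transition)
position 6: G→A (purine→purine, transition)
position 7: C→T (pyrimidine→pyrimidine, transition)
position 8: A→G (purine→purine, transition)
position 9: C→T (pyrimidine→pyrimidine, transition)
position 11: T→G (pyrimidine→purine, transversion)
position 12: C→T (pyrimidine→pyrimidine, transition)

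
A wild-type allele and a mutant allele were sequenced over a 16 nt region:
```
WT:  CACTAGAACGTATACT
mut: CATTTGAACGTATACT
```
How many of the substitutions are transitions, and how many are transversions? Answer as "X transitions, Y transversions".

Transitions (purine↔purine or pyrimidine↔pyrimidine): 3 C→T.
Transversions (purine↔pyrimidine): 5 A→T.

1 transition, 1 transversion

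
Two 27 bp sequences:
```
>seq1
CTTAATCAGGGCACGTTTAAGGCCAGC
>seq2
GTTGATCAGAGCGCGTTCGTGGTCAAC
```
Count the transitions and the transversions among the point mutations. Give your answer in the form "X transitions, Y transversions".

Mismatches (1-based):
base 1: C→G (pyrimidine→purine, transversion)
base 4: A→G (purine→purine, transition)
base 10: G→A (purine→purine, transition)
base 13: A→G (purine→purine, transition)
base 18: T→C (pyrimidine→pyrimidine, transition)
base 19: A→G (purine→purine, transition)
base 20: A→T (purine→pyrimidine, transversion)
base 23: C→T (pyrimidine→pyrimidine, transition)
base 26: G→A (purine→purine, transition)

7 transitions, 2 transversions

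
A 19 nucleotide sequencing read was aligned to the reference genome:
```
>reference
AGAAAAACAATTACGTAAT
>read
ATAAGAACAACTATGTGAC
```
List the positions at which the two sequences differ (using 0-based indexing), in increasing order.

Scanning 0-based: 1: G/T; 4: A/G; 10: T/C; 13: C/T; 16: A/G; 18: T/C.

1, 4, 10, 13, 16, 18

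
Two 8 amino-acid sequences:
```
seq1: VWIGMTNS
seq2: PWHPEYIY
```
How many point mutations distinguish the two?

Comparing position by position, 7 positions differ: 1 (V/P), 3 (I/H), 4 (G/P), 5 (M/E), 6 (T/Y), 7 (N/I), 8 (S/Y).

7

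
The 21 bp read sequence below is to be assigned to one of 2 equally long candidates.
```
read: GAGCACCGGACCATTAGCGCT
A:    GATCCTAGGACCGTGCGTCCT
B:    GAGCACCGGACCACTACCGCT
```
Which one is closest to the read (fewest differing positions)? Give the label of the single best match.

B

A differs at 9 positions; B differs at 2 positions. The closest is B.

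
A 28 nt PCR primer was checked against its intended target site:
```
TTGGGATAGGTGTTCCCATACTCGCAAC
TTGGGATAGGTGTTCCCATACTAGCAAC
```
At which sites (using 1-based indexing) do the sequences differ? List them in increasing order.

23

Scanning 1-based: 23: C/A.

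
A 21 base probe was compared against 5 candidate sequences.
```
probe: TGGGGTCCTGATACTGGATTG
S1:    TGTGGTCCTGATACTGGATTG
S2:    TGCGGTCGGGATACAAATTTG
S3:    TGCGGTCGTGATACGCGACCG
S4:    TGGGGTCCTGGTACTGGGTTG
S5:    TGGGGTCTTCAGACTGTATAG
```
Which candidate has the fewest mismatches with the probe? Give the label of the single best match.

S1

S1 differs at 1 base; S2 differs at 7 bases; S3 differs at 6 bases; S4 differs at 2 bases; S5 differs at 5 bases. The closest is S1.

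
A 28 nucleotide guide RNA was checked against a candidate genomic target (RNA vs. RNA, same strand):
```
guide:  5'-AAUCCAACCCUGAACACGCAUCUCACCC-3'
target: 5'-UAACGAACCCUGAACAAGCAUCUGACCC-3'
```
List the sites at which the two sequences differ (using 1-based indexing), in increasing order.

1, 3, 5, 17, 24

Differences at site 1 (A→U), site 3 (U→A), site 5 (C→G), site 17 (C→A), site 24 (C→G).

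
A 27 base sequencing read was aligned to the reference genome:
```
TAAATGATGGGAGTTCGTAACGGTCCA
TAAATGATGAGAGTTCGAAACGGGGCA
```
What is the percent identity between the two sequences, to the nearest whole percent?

4 positions differ (10, 18, 24, 25), so 23 of 27 match: 23/27 = 85.19%.

85%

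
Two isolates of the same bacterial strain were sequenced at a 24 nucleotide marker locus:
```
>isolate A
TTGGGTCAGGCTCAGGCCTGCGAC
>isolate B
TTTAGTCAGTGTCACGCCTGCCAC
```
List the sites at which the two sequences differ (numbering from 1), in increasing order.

3, 4, 10, 11, 15, 22

Scanning 1-based: 3: G/T; 4: G/A; 10: G/T; 11: C/G; 15: G/C; 22: G/C.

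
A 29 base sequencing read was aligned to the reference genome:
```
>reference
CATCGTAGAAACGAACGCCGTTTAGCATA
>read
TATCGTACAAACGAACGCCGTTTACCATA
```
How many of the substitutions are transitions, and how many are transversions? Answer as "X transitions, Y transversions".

1 transition, 2 transversions

Mismatches (1-based):
position 1: C→T (pyrimidine→pyrimidine, transition)
position 8: G→C (purine→pyrimidine, transversion)
position 25: G→C (purine→pyrimidine, transversion)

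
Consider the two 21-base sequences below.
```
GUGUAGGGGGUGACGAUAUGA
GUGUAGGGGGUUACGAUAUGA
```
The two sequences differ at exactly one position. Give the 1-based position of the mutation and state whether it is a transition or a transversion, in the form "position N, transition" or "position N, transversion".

Position 12 changes G→U. G is a purine and U is a pyrimidine, so this is a transversion.

position 12, transversion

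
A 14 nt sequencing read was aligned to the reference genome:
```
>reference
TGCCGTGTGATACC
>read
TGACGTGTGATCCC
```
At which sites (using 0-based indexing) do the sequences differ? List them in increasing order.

2, 11

Differences at site 2 (C→A), site 11 (A→C).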